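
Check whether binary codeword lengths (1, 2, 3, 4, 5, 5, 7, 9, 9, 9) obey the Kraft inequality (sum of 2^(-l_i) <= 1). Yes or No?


Kraft sum = sum(2^(-l_i)) = 1.0137, need <= 1. Result: violated (a binary prefix-free code with these lengths cannot exist)

No


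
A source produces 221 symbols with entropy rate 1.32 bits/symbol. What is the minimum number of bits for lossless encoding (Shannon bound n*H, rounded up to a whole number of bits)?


Minimum bits >= n * H = 221 * 1.32 = 291.72, rounded up to a whole number of bits = 292

292 bits


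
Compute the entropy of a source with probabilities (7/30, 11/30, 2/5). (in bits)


H = -sum(p_i * log2(p_i)). Terms: -(7/30)*log2(7/30) = 0.489892; -(11/30)*log2(11/30) = 0.530735; -(2/5)*log2(2/5) = 0.528771. H = 0.489892 + 0.530735 + 0.528771 = 1.5494

1.5494 bits


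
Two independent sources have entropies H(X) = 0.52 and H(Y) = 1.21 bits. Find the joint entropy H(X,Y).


For independent variables, H(X,Y) = H(X) + H(Y) = 0.52 + 1.21 = 1.73

1.73 bits


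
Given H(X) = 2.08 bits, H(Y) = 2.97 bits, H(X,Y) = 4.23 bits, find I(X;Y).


I(X;Y) = H(X) + H(Y) - H(X,Y) = 2.08 + 2.97 - 4.23 = 0.82

0.82 bits


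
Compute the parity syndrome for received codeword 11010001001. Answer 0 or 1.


Syndrome = XOR of all bits = 1 XOR 1 XOR 0 XOR 1 XOR 0 XOR 0 XOR 0 XOR 1 XOR 0 XOR 0 XOR 1 = 1

1


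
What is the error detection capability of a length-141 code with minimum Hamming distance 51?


Detection capability = d_min - 1 = 51 - 1 = 50

50 errors


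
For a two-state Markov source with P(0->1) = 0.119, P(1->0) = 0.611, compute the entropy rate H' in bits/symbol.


Stationary distribution: pi_0 = p10/(p01+p10) = 0.837, pi_1 = 0.163. Entropy rate H' = pi_0*H(p01) + pi_1*H(p10) = 0.837*0.5265 + 0.163*0.9642 = 0.5978

0.5978 bits/symbol


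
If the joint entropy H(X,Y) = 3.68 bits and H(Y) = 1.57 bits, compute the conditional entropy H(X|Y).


H(X|Y) = H(X,Y) - H(Y) = 3.68 - 1.57 = 2.11

2.11 bits


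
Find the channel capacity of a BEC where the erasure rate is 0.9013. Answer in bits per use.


C = 1 - epsilon = 1 - 0.9013 = 0.0987

0.0987 bits


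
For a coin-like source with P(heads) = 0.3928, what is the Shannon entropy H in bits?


H = -p*log2(p) - (1-p)*log2(1-p). -0.3928*log2(0.3928) = 0.529547; -0.6072*log2(0.6072) = 0.437036. H = 0.529547 + 0.437036 = 0.9666

0.9666 bits


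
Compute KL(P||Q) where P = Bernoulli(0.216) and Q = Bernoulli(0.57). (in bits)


KL = p*log2(p/q) + (1-p)*log2((1-p)/(1-q)) = 0.216*log2(0.216/0.57) + 0.784*log2(0.784/0.43) = 0.377

0.377 bits


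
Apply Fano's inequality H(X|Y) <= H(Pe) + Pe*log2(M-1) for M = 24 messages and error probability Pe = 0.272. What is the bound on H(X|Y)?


H(Pe) = -Pe*log2(Pe) - (1-Pe)*log2(1-Pe) = -0.272*log2(0.272) - 0.728*log2(0.728) = 0.510903 + 0.333416 = 0.8443. Pe*log2(M-1) = 0.272*log2(23) = 1.230409. Bound = H(Pe) + Pe*log2(M-1) = 0.510903 + 0.333416 + 1.230409 = 2.0747

2.0747 bits


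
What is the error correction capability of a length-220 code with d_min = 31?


Correction capability = floor((d-1)/2) = floor((31-1)/2) = 15

15 errors


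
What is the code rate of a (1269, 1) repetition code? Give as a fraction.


Rate = k/n = 1/1269

1/1269


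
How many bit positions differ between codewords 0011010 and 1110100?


Count differing positions: ^ ^ . ^ ^ ^ . = 5 differences

5


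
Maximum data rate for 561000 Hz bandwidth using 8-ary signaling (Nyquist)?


Rate = 2 * B * log2(M) = 2 * 561000 * 3.0 = 3366000.0

3366000.0 bps


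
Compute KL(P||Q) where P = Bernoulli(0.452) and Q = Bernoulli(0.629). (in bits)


KL = p*log2(p/q) + (1-p)*log2((1-p)/(1-q)) = 0.452*log2(0.452/0.629) + 0.548*log2(0.548/0.371) = 0.0929

0.0929 bits


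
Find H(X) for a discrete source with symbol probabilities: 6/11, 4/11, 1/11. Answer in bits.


H = -sum(p_i * log2(p_i)). Terms: -(6/11)*log2(6/11) = 0.476983; -(4/11)*log2(4/11) = 0.530702; -(1/11)*log2(1/11) = 0.314494. H = 0.476983 + 0.530702 + 0.314494 = 1.3222

1.3222 bits


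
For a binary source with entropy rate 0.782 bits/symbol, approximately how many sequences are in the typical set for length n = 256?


log2|A_typical| = nH = 256 * 0.782 = 200.192, so |A_typical| ~ 2^200.192 = 1.836e+60

1.836e+60


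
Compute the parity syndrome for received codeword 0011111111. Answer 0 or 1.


Syndrome = XOR of all bits = 0 XOR 0 XOR 1 XOR 1 XOR 1 XOR 1 XOR 1 XOR 1 XOR 1 XOR 1 = 0

0


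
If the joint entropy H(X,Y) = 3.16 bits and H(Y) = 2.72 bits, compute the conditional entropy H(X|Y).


H(X|Y) = H(X,Y) - H(Y) = 3.16 - 2.72 = 0.44

0.44 bits


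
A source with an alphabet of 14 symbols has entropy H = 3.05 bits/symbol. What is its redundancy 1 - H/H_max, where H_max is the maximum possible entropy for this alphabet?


H_max = log2(K) = log2(14) = 3.8074 bits/symbol. Redundancy = 1 - H/H_max = 1 - 3.05/3.8074 = 1 - 0.8011 = 0.1989

0.1989


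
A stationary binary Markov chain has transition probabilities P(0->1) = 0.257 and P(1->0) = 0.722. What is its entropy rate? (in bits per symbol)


Stationary distribution: pi_0 = p10/(p01+p10) = 0.7375, pi_1 = 0.2625. Entropy rate H' = pi_0*H(p01) + pi_1*H(p10) = 0.7375*0.8222 + 0.2625*0.8527 = 0.8302

0.8302 bits/symbol


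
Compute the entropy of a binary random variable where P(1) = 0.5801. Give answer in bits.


H = -p*log2(p) - (1-p)*log2(1-p). -0.5801*log2(0.5801) = 0.455742; -0.4199*log2(0.4199) = 0.525665. H = 0.455742 + 0.525665 = 0.9814

0.9814 bits


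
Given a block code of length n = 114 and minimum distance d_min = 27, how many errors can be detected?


Detection capability = d_min - 1 = 27 - 1 = 26

26 errors


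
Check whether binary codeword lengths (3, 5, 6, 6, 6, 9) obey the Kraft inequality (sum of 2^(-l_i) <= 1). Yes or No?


Kraft sum = sum(2^(-l_i)) = 0.2051, need <= 1. Result: satisfied (a binary prefix-free code with these lengths exists)

Yes


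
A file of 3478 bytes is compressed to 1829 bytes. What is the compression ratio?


Ratio = original / compressed = 3478 / 1829 = 1.9016

1.9016


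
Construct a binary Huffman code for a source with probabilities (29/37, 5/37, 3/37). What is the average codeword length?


Huffman construction (repeatedly merge the two least-probable nodes; each merge adds 1 bit to every symbol beneath it): 3/37 + 5/37 = 8/37; 8/37 + 29/37 = 1. Resulting codeword lengths (in the order the probabilities were given): (1, 2, 2). L_avg = sum(p_i * l_i) = 29/37*1 + 5/37*2 + 3/37*2 = 45/37 = 1.2162

1.2162 bits


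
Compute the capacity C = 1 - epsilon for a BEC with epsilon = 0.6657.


C = 1 - epsilon = 1 - 0.6657 = 0.3343

0.3343 bits


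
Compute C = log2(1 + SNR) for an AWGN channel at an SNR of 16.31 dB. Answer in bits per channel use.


SNR_linear = 10^(16.31/10) = 42.7563; C = log2(1 + SNR_linear) = log2(1 + 42.7563) = 5.4514

5.4514 bits/channel use


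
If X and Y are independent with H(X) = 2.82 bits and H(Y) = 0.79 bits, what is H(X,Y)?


For independent variables, H(X,Y) = H(X) + H(Y) = 2.82 + 0.79 = 3.61

3.61 bits


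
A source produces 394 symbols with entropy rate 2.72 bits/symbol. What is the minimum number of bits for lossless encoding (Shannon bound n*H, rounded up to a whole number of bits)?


Minimum bits >= n * H = 394 * 2.72 = 1071.68, rounded up to a whole number of bits = 1072

1072 bits


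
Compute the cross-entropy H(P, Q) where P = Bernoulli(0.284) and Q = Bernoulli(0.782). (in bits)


H(P,Q) = -p*log2(q) - (1-p)*log2(1-q). -0.284*log2(0.782) = 0.100752; -0.716*log2(0.218) = 1.573482. H(P,Q) = 0.100752 + 1.573482 = 1.6742

1.6742 bits


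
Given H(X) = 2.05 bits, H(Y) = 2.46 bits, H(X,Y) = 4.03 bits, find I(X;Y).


I(X;Y) = H(X) + H(Y) - H(X,Y) = 2.05 + 2.46 - 4.03 = 0.48

0.48 bits


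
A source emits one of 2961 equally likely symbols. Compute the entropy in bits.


H = log2(n) = log2(2961) = 11.5319

11.5319 bits


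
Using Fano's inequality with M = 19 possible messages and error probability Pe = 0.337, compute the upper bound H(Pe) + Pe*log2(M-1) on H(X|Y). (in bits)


H(Pe) = -Pe*log2(Pe) - (1-Pe)*log2(1-Pe) = -0.337*log2(0.337) - 0.663*log2(0.663) = 0.528813 + 0.393105 = 0.9219. Pe*log2(M-1) = 0.337*log2(18) = 1.405265. Bound = H(Pe) + Pe*log2(M-1) = 0.528813 + 0.393105 + 1.405265 = 2.3272

2.3272 bits


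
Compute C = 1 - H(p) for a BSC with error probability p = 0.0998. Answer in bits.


H(p) = -p*log2(p) - (1-p)*log2(1-p) = -0.0998*log2(0.0998) - 0.9002*log2(0.9002) = 0.331817 + 0.136545 = 0.4684. C = 1 - H(p) = 1 - 0.4684 = 0.5316

0.5316 bits


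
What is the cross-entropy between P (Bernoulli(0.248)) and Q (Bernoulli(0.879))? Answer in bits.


H(P,Q) = -p*log2(q) - (1-p)*log2(1-q). -0.248*log2(0.879) = 0.046144; -0.752*log2(0.121) = 2.291285. H(P,Q) = 0.046144 + 2.291285 = 2.3374

2.3374 bits


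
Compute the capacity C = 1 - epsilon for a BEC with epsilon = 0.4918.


C = 1 - epsilon = 1 - 0.4918 = 0.5082

0.5082 bits


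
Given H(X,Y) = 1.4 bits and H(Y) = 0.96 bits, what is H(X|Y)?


H(X|Y) = H(X,Y) - H(Y) = 1.4 - 0.96 = 0.44

0.44 bits


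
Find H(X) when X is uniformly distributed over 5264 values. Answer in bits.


H = log2(n) = log2(5264) = 12.3619

12.3619 bits


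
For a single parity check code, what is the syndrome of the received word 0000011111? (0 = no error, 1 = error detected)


Syndrome = XOR of all bits = 0 XOR 0 XOR 0 XOR 0 XOR 0 XOR 1 XOR 1 XOR 1 XOR 1 XOR 1 = 1

1


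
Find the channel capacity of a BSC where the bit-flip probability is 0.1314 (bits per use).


H(p) = -p*log2(p) - (1-p)*log2(1-p) = -0.1314*log2(0.1314) - 0.8686*log2(0.8686) = 0.384734 + 0.176531 = 0.5613. C = 1 - H(p) = 1 - 0.5613 = 0.4387

0.4387 bits


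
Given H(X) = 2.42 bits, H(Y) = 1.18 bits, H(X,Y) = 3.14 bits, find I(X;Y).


I(X;Y) = H(X) + H(Y) - H(X,Y) = 2.42 + 1.18 - 3.14 = 0.46

0.46 bits


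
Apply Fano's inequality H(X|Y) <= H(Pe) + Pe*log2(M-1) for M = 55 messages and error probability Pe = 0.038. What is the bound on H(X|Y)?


H(Pe) = -Pe*log2(Pe) - (1-Pe)*log2(1-Pe) = -0.038*log2(0.038) - 0.962*log2(0.962) = 0.179279 + 0.053767 = 0.233. Pe*log2(M-1) = 0.038*log2(54) = 0.218686. Bound = H(Pe) + Pe*log2(M-1) = 0.179279 + 0.053767 + 0.218686 = 0.4517

0.4517 bits


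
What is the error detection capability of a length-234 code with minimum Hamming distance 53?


Detection capability = d_min - 1 = 53 - 1 = 52

52 errors


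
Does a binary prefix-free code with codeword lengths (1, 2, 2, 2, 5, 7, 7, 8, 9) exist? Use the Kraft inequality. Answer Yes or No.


Kraft sum = sum(2^(-l_i)) = 1.3027, need <= 1. Result: violated (a binary prefix-free code with these lengths cannot exist)

No


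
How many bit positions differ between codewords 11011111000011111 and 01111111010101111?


Count differing positions: ^ . ^ . . . . . . ^ . ^ ^ . . . . = 5 differences

5


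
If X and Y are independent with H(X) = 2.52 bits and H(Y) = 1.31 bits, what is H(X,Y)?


For independent variables, H(X,Y) = H(X) + H(Y) = 2.52 + 1.31 = 3.83

3.83 bits


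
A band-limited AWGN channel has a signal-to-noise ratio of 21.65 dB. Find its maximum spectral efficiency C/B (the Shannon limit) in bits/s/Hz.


SNR_linear = 10^(21.65/10) = 146.2177; C/B = log2(1 + SNR_linear) = log2(1 + 146.2177) = 7.2018

7.2018 bits/s/Hz


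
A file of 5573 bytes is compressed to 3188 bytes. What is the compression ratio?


Ratio = original / compressed = 5573 / 3188 = 1.7481

1.7481


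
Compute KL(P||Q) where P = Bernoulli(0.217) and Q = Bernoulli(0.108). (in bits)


KL = p*log2(p/q) + (1-p)*log2((1-p)/(1-q)) = 0.217*log2(0.217/0.108) + 0.783*log2(0.783/0.892) = 0.0712

0.0712 bits


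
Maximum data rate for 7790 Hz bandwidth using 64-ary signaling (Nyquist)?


Rate = 2 * B * log2(M) = 2 * 7790 * 6.0 = 93480.0

93480.0 bps


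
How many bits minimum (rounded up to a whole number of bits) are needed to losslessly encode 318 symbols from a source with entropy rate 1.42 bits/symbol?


Minimum bits >= n * H = 318 * 1.42 = 451.56, rounded up to a whole number of bits = 452

452 bits


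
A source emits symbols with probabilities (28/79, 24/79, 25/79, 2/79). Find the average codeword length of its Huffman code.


Huffman construction (repeatedly merge the two least-probable nodes; each merge adds 1 bit to every symbol beneath it): 2/79 + 24/79 = 26/79; 25/79 + 26/79 = 51/79; 28/79 + 51/79 = 1. Resulting codeword lengths (in the order the probabilities were given): (1, 3, 2, 3). L_avg = sum(p_i * l_i) = 28/79*1 + 24/79*3 + 25/79*2 + 2/79*3 = 156/79 = 1.9747

1.9747 bits


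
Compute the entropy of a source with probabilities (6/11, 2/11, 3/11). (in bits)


H = -sum(p_i * log2(p_i)). Terms: -(6/11)*log2(6/11) = 0.476983; -(2/11)*log2(2/11) = 0.447169; -(3/11)*log2(3/11) = 0.511219. H = 0.476983 + 0.447169 + 0.511219 = 1.4354

1.4354 bits


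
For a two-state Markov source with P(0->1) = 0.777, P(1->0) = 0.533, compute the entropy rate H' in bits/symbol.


Stationary distribution: pi_0 = p10/(p01+p10) = 0.4069, pi_1 = 0.5931. Entropy rate H' = pi_0*H(p01) + pi_1*H(p10) = 0.4069*0.7656 + 0.5931*0.9969 = 0.9028

0.9028 bits/symbol


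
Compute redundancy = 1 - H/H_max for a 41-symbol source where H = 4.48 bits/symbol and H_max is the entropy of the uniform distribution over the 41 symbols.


H_max = log2(K) = log2(41) = 5.3576 bits/symbol. Redundancy = 1 - H/H_max = 1 - 4.48/5.3576 = 1 - 0.8362 = 0.1638

0.1638


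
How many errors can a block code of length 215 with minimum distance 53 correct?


Correction capability = floor((d-1)/2) = floor((53-1)/2) = 26

26 errors


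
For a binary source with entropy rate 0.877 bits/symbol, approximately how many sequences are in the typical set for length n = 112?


log2|A_typical| = nH = 112 * 0.877 = 98.224, so |A_typical| ~ 2^98.224 = 3.701e+29

3.701e+29


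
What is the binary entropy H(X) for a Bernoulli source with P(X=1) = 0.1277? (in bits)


H = -p*log2(p) - (1-p)*log2(1-p). -0.1277*log2(0.1277) = 0.379163; -0.8723*log2(0.8723) = 0.171934. H = 0.379163 + 0.171934 = 0.5511

0.5511 bits


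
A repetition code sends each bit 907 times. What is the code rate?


Rate = k/n = 1/907

1/907


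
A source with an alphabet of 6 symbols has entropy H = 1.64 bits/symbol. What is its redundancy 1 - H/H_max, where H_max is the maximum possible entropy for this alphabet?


H_max = log2(K) = log2(6) = 2.585 bits/symbol. Redundancy = 1 - H/H_max = 1 - 1.64/2.585 = 1 - 0.6344 = 0.3656

0.3656


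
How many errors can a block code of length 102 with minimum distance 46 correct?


Correction capability = floor((d-1)/2) = floor((46-1)/2) = 22

22 errors


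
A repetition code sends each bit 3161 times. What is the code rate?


Rate = k/n = 1/3161

1/3161


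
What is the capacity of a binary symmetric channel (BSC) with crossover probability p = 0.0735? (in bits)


H(p) = -p*log2(p) - (1-p)*log2(1-p) = -0.0735*log2(0.0735) - 0.9265*log2(0.9265) = 0.276809 + 0.102042 = 0.3789. C = 1 - H(p) = 1 - 0.3789 = 0.6211

0.6211 bits


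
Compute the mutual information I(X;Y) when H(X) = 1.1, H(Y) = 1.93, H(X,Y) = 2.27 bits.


I(X;Y) = H(X) + H(Y) - H(X,Y) = 1.1 + 1.93 - 2.27 = 0.76

0.76 bits


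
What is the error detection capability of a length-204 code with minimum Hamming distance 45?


Detection capability = d_min - 1 = 45 - 1 = 44

44 errors


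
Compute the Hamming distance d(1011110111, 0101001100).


Count differing positions: ^ ^ ^ . ^ ^ ^ . ^ ^ = 8 differences

8


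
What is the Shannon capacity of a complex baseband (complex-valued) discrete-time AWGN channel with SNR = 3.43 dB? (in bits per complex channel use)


SNR_linear = 10^(3.43/10) = 2.2029; C = log2(1 + SNR_linear) = log2(1 + 2.2029) = 1.6794

1.6794 bits/channel use


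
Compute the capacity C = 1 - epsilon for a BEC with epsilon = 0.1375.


C = 1 - epsilon = 1 - 0.1375 = 0.8625

0.8625 bits


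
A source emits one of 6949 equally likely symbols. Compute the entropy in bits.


H = log2(n) = log2(6949) = 12.7626

12.7626 bits


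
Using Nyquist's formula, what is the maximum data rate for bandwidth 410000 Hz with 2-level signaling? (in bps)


Rate = 2 * B * log2(M) = 2 * 410000 * 1.0 = 820000.0

820000.0 bps


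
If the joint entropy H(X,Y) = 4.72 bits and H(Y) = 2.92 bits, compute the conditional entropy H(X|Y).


H(X|Y) = H(X,Y) - H(Y) = 4.72 - 2.92 = 1.8

1.8 bits


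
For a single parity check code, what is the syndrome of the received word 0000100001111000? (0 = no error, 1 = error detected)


Syndrome = XOR of all bits = 0 XOR 0 XOR 0 XOR 0 XOR 1 XOR 0 XOR 0 XOR 0 XOR 0 XOR 1 XOR 1 XOR 1 XOR 1 XOR 0 XOR 0 XOR 0 = 1

1


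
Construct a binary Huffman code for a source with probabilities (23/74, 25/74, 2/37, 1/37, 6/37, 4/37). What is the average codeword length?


Huffman construction (repeatedly merge the two least-probable nodes; each merge adds 1 bit to every symbol beneath it): 1/37 + 2/37 = 3/37; 3/37 + 4/37 = 7/37; 6/37 + 7/37 = 13/37; 23/74 + 25/74 = 24/37; 13/37 + 24/37 = 1. Resulting codeword lengths (in the order the probabilities were given): (2, 2, 4, 4, 2, 3). L_avg = sum(p_i * l_i) = 23/74*2 + 25/74*2 + 2/37*4 + 1/37*4 + 6/37*2 + 4/37*3 = 84/37 = 2.2703

2.2703 bits


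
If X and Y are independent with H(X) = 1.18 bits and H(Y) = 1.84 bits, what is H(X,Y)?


For independent variables, H(X,Y) = H(X) + H(Y) = 1.18 + 1.84 = 3.02

3.02 bits


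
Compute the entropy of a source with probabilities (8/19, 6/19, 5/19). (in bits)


H = -sum(p_i * log2(p_i)). Terms: -(8/19)*log2(8/19) = 0.525443; -(6/19)*log2(6/19) = 0.525147; -(5/19)*log2(5/19) = 0.506842. H = 0.525443 + 0.525147 + 0.506842 = 1.5574

1.5574 bits


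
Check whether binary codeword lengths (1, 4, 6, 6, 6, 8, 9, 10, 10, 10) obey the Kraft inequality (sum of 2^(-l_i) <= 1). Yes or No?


Kraft sum = sum(2^(-l_i)) = 0.6182, need <= 1. Result: satisfied (a binary prefix-free code with these lengths exists)

Yes


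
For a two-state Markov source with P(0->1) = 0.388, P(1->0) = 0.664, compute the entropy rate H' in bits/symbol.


Stationary distribution: pi_0 = p10/(p01+p10) = 0.6312, pi_1 = 0.3688. Entropy rate H' = pi_0*H(p01) + pi_1*H(p10) = 0.6312*0.9635 + 0.3688*0.9209 = 0.9478

0.9478 bits/symbol


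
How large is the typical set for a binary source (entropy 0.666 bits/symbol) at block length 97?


log2|A_typical| = nH = 97 * 0.666 = 64.602, so |A_typical| ~ 2^64.602 = 2.800e+19

2.800e+19


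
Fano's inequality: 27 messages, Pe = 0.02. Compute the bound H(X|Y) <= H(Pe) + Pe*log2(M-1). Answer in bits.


H(Pe) = -Pe*log2(Pe) - (1-Pe)*log2(1-Pe) = -0.02*log2(0.02) - 0.98*log2(0.98) = 0.112877 + 0.028563 = 0.1414. Pe*log2(M-1) = 0.02*log2(26) = 0.094009. Bound = H(Pe) + Pe*log2(M-1) = 0.112877 + 0.028563 + 0.094009 = 0.2354

0.2354 bits


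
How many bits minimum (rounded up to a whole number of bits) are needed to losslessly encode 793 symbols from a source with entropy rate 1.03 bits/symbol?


Minimum bits >= n * H = 793 * 1.03 = 816.79, rounded up to a whole number of bits = 817

817 bits


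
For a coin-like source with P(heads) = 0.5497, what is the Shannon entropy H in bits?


H = -p*log2(p) - (1-p)*log2(1-p). -0.5497*log2(0.5497) = 0.474547; -0.4503*log2(0.4503) = 0.518314. H = 0.474547 + 0.518314 = 0.9929

0.9929 bits


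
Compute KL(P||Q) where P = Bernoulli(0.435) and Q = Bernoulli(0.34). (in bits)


KL = p*log2(p/q) + (1-p)*log2((1-p)/(1-q)) = 0.435*log2(0.435/0.34) + 0.565*log2(0.565/0.66) = 0.028

0.028 bits


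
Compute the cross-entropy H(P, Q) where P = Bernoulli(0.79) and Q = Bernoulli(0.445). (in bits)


H(P,Q) = -p*log2(q) - (1-p)*log2(1-q). -0.79*log2(0.445) = 0.922817; -0.21*log2(0.555) = 0.178382. H(P,Q) = 0.922817 + 0.178382 = 1.1012

1.1012 bits


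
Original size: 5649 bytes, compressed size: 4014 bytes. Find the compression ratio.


Ratio = original / compressed = 5649 / 4014 = 1.4073

1.4073


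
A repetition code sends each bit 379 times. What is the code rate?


Rate = k/n = 1/379

1/379


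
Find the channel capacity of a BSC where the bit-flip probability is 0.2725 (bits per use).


H(p) = -p*log2(p) - (1-p)*log2(1-p) = -0.2725*log2(0.2725) - 0.7275*log2(0.7275) = 0.511121 + 0.333909 = 0.845. C = 1 - H(p) = 1 - 0.845 = 0.155

0.155 bits


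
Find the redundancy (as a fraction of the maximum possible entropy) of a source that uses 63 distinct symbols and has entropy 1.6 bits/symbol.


H_max = log2(K) = log2(63) = 5.9773 bits/symbol. Redundancy = 1 - H/H_max = 1 - 1.6/5.9773 = 1 - 0.2677 = 0.7323

0.7323


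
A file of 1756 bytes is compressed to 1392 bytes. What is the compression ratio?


Ratio = original / compressed = 1756 / 1392 = 1.2615

1.2615


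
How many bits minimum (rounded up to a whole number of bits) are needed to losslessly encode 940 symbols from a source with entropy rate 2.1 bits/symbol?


Minimum bits >= n * H = 940 * 2.1 = 1974.0, rounded up to a whole number of bits = 1974

1974 bits


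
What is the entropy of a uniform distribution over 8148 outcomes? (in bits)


H = log2(n) = log2(8148) = 12.9922

12.9922 bits


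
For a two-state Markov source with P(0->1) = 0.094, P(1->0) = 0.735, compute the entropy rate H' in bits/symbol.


Stationary distribution: pi_0 = p10/(p01+p10) = 0.8866, pi_1 = 0.1134. Entropy rate H' = pi_0*H(p01) + pi_1*H(p10) = 0.8866*0.4497 + 0.1134*0.8342 = 0.4933

0.4933 bits/symbol


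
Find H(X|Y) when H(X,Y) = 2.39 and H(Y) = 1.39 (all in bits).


H(X|Y) = H(X,Y) - H(Y) = 2.39 - 1.39 = 1.0

1.0 bits


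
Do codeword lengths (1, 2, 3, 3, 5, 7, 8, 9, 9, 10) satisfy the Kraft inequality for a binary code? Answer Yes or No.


Kraft sum = sum(2^(-l_i)) = 1.0479, need <= 1. Result: violated (a binary prefix-free code with these lengths cannot exist)

No


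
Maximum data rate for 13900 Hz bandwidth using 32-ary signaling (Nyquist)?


Rate = 2 * B * log2(M) = 2 * 13900 * 5.0 = 139000.0

139000.0 bps


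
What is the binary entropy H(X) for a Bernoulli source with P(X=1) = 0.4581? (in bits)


H = -p*log2(p) - (1-p)*log2(1-p). -0.4581*log2(0.4581) = 0.515942; -0.5419*log2(0.5419) = 0.478986. H = 0.515942 + 0.478986 = 0.9949

0.9949 bits


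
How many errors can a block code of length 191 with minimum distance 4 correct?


Correction capability = floor((d-1)/2) = floor((4-1)/2) = 1

1 errors


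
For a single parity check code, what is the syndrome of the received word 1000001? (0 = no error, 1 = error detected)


Syndrome = XOR of all bits = 1 XOR 0 XOR 0 XOR 0 XOR 0 XOR 0 XOR 1 = 0

0


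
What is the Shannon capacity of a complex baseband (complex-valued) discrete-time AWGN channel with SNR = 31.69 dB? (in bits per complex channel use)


SNR_linear = 10^(31.69/10) = 1475.7065; C = log2(1 + SNR_linear) = log2(1 + 1475.7065) = 10.5282

10.5282 bits/channel use


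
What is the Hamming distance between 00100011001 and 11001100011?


Count differing positions: ^ ^ ^ . ^ ^ ^ ^ . ^ . = 8 differences

8


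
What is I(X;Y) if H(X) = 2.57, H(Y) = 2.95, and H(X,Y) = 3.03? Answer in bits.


I(X;Y) = H(X) + H(Y) - H(X,Y) = 2.57 + 2.95 - 3.03 = 2.49

2.49 bits


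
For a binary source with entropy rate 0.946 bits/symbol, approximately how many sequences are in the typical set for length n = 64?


log2|A_typical| = nH = 64 * 0.946 = 60.544, so |A_typical| ~ 2^60.544 = 1.681e+18

1.681e+18


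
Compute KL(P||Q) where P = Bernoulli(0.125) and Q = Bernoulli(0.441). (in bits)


KL = p*log2(p/q) + (1-p)*log2((1-p)/(1-q)) = 0.125*log2(0.125/0.441) + 0.875*log2(0.875/0.559) = 0.3383

0.3383 bits


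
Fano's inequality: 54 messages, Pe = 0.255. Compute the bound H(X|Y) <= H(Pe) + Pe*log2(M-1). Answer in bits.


H(Pe) = -Pe*log2(Pe) - (1-Pe)*log2(1-Pe) = -0.255*log2(0.255) - 0.745*log2(0.745) = 0.502715 + 0.316392 = 0.8191. Pe*log2(M-1) = 0.255*log2(53) = 1.460620. Bound = H(Pe) + Pe*log2(M-1) = 0.502715 + 0.316392 + 1.460620 = 2.2797

2.2797 bits


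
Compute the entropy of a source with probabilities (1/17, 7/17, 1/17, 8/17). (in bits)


H = -sum(p_i * log2(p_i)). Terms: -(1/17)*log2(1/17) = 0.240439; -(7/17)*log2(7/17) = 0.527103; -(1/17)*log2(1/17) = 0.240439; -(8/17)*log2(8/17) = 0.511747. H = 0.240439 + 0.527103 + 0.240439 + 0.511747 = 1.5197

1.5197 bits


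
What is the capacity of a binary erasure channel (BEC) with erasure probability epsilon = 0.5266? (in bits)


C = 1 - epsilon = 1 - 0.5266 = 0.4734

0.4734 bits


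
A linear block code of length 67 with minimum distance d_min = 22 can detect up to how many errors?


Detection capability = d_min - 1 = 22 - 1 = 21

21 errors


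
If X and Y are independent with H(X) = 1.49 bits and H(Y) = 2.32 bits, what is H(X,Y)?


For independent variables, H(X,Y) = H(X) + H(Y) = 1.49 + 2.32 = 3.81

3.81 bits


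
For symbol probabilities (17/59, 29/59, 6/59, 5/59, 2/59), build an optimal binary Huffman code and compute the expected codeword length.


Huffman construction (repeatedly merge the two least-probable nodes; each merge adds 1 bit to every symbol beneath it): 2/59 + 5/59 = 7/59; 6/59 + 7/59 = 13/59; 13/59 + 17/59 = 30/59; 29/59 + 30/59 = 1. Resulting codeword lengths (in the order the probabilities were given): (2, 1, 3, 4, 4). L_avg = sum(p_i * l_i) = 17/59*2 + 29/59*1 + 6/59*3 + 5/59*4 + 2/59*4 = 109/59 = 1.8475

1.8475 bits


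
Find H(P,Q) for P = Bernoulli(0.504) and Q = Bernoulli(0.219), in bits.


H(P,Q) = -p*log2(q) - (1-p)*log2(1-q). -0.504*log2(0.219) = 1.104263; -0.496*log2(0.781) = 0.176876. H(P,Q) = 1.104263 + 0.176876 = 1.2811

1.2811 bits


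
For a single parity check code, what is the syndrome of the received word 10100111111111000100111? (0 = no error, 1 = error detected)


Syndrome = XOR of all bits = 1 XOR 0 XOR 1 XOR 0 XOR 0 XOR 1 XOR 1 XOR 1 XOR 1 XOR 1 XOR 1 XOR 1 XOR 1 XOR 1 XOR 0 XOR 0 XOR 0 XOR 1 XOR 0 XOR 0 XOR 1 XOR 1 XOR 1 = 1

1


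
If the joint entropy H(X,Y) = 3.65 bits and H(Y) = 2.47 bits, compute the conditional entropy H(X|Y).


H(X|Y) = H(X,Y) - H(Y) = 3.65 - 2.47 = 1.18

1.18 bits


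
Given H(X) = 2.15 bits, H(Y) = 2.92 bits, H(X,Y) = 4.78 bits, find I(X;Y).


I(X;Y) = H(X) + H(Y) - H(X,Y) = 2.15 + 2.92 - 4.78 = 0.29

0.29 bits


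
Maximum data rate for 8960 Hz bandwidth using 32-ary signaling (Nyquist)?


Rate = 2 * B * log2(M) = 2 * 8960 * 5.0 = 89600.0

89600.0 bps


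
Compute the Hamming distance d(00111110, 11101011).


Count differing positions: ^ ^ . ^ . ^ . ^ = 5 differences

5


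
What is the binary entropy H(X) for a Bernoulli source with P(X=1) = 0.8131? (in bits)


H = -p*log2(p) - (1-p)*log2(1-p). -0.8131*log2(0.8131) = 0.242707; -0.1869*log2(0.1869) = 0.452235. H = 0.242707 + 0.452235 = 0.6949

0.6949 bits


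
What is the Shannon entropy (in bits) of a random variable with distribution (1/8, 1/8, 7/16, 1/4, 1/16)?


H = -sum(p_i * log2(p_i)). Terms: -(1/8)*log2(1/8) = 0.375000; -(1/8)*log2(1/8) = 0.375000; -(7/16)*log2(7/16) = 0.521782; -(1/4)*log2(1/4) = 0.500000; -(1/16)*log2(1/16) = 0.250000. H = 0.375000 + 0.375000 + 0.521782 + 0.500000 + 0.250000 = 2.0218

2.0218 bits


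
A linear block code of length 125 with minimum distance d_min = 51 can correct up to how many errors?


Correction capability = floor((d-1)/2) = floor((51-1)/2) = 25

25 errors


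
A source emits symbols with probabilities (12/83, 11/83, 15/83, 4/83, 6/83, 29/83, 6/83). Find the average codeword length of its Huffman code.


Huffman construction (repeatedly merge the two least-probable nodes; each merge adds 1 bit to every symbol beneath it): 4/83 + 6/83 = 10/83; 6/83 + 10/83 = 16/83; 11/83 + 12/83 = 23/83; 15/83 + 16/83 = 31/83; 23/83 + 29/83 = 52/83; 31/83 + 52/83 = 1. Resulting codeword lengths (in the order the probabilities were given): (3, 3, 2, 4, 4, 2, 3). L_avg = sum(p_i * l_i) = 12/83*3 + 11/83*3 + 15/83*2 + 4/83*4 + 6/83*4 + 29/83*2 + 6/83*3 = 215/83 = 2.5904

2.5904 bits


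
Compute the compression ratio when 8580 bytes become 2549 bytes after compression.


Ratio = original / compressed = 8580 / 2549 = 3.366

3.366


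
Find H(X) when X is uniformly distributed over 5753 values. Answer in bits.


H = log2(n) = log2(5753) = 12.4901

12.4901 bits


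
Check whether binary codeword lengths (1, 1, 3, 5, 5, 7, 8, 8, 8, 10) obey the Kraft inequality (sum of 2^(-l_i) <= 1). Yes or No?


Kraft sum = sum(2^(-l_i)) = 1.208, need <= 1. Result: violated (a binary prefix-free code with these lengths cannot exist)

No


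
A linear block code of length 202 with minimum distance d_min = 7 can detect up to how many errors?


Detection capability = d_min - 1 = 7 - 1 = 6

6 errors


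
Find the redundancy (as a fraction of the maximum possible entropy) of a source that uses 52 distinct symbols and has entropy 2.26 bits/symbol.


H_max = log2(K) = log2(52) = 5.7004 bits/symbol. Redundancy = 1 - H/H_max = 1 - 2.26/5.7004 = 1 - 0.3965 = 0.6035

0.6035


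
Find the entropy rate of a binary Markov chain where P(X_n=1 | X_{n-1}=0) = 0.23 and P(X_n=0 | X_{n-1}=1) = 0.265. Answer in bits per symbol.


Stationary distribution: pi_0 = p10/(p01+p10) = 0.5354, pi_1 = 0.4646. Entropy rate H' = pi_0*H(p01) + pi_1*H(p10) = 0.5354*0.778 + 0.4646*0.8342 = 0.8041

0.8041 bits/symbol


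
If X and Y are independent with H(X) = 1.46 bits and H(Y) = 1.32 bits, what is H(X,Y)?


For independent variables, H(X,Y) = H(X) + H(Y) = 1.46 + 1.32 = 2.78

2.78 bits


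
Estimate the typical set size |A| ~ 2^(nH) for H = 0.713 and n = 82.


log2|A_typical| = nH = 82 * 0.713 = 58.466, so |A_typical| ~ 2^58.466 = 3.981e+17

3.981e+17


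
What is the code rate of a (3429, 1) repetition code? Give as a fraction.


Rate = k/n = 1/3429

1/3429


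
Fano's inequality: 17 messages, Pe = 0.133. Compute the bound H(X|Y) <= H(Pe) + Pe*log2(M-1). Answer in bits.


H(Pe) = -Pe*log2(Pe) - (1-Pe)*log2(1-Pe) = -0.133*log2(0.133) - 0.867*log2(0.867) = 0.387097 + 0.178512 = 0.5656. Pe*log2(M-1) = 0.133*log2(16) = 0.532000. Bound = H(Pe) + Pe*log2(M-1) = 0.387097 + 0.178512 + 0.532000 = 1.0976

1.0976 bits


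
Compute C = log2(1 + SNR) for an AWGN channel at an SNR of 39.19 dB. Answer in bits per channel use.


SNR_linear = 10^(39.19/10) = 8298.5077; C = log2(1 + SNR_linear) = log2(1 + 8298.5077) = 13.0188

13.0188 bits/channel use


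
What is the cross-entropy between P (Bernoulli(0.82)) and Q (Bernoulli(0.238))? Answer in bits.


H(P,Q) = -p*log2(q) - (1-p)*log2(1-q). -0.82*log2(0.238) = 1.698193; -0.18*log2(0.762) = 0.070585. H(P,Q) = 1.698193 + 0.070585 = 1.7688

1.7688 bits


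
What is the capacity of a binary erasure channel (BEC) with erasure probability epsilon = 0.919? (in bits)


C = 1 - epsilon = 1 - 0.919 = 0.081

0.081 bits


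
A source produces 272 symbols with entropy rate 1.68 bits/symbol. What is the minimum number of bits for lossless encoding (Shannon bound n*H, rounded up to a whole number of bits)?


Minimum bits >= n * H = 272 * 1.68 = 456.96, rounded up to a whole number of bits = 457

457 bits


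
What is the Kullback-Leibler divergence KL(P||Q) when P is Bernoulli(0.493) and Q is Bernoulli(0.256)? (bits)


KL = p*log2(p/q) + (1-p)*log2((1-p)/(1-q)) = 0.493*log2(0.493/0.256) + 0.507*log2(0.507/0.744) = 0.1856

0.1856 bits


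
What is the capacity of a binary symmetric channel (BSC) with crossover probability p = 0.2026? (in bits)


H(p) = -p*log2(p) - (1-p)*log2(1-p) = -0.2026*log2(0.2026) - 0.7974*log2(0.7974) = 0.466647 + 0.260450 = 0.7271. C = 1 - H(p) = 1 - 0.7271 = 0.2729

0.2729 bits


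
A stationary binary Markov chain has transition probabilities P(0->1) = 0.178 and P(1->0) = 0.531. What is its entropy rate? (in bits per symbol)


Stationary distribution: pi_0 = p10/(p01+p10) = 0.7489, pi_1 = 0.2511. Entropy rate H' = pi_0*H(p01) + pi_1*H(p10) = 0.7489*0.6757 + 0.2511*0.9972 = 0.7564

0.7564 bits/symbol


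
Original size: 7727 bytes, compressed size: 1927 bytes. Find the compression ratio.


Ratio = original / compressed = 7727 / 1927 = 4.0099

4.0099


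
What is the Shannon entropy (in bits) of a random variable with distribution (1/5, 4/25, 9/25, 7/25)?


H = -sum(p_i * log2(p_i)). Terms: -(1/5)*log2(1/5) = 0.464386; -(4/25)*log2(4/25) = 0.423017; -(9/25)*log2(9/25) = 0.530615; -(7/25)*log2(7/25) = 0.514220. H = 0.464386 + 0.423017 + 0.530615 + 0.514220 = 1.9322

1.9322 bits


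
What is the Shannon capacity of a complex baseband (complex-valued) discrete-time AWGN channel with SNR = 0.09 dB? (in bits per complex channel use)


SNR_linear = 10^(0.09/10) = 1.0209; C = log2(1 + SNR_linear) = log2(1 + 1.0209) = 1.015

1.015 bits/channel use


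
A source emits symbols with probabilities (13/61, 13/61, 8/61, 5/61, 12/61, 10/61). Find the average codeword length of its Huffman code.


Huffman construction (repeatedly merge the two least-probable nodes; each merge adds 1 bit to every symbol beneath it): 5/61 + 8/61 = 13/61; 10/61 + 12/61 = 22/61; 13/61 + 13/61 = 26/61; 13/61 + 22/61 = 35/61; 26/61 + 35/61 = 1. Resulting codeword lengths (in the order the probabilities were given): (2, 2, 3, 3, 3, 3). L_avg = sum(p_i * l_i) = 13/61*2 + 13/61*2 + 8/61*3 + 5/61*3 + 12/61*3 + 10/61*3 = 157/61 = 2.5738

2.5738 bits


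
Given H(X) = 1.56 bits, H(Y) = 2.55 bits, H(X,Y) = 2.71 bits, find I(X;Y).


I(X;Y) = H(X) + H(Y) - H(X,Y) = 1.56 + 2.55 - 2.71 = 1.4

1.4 bits


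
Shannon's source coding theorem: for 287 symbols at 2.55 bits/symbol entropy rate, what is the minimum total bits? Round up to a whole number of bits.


Minimum bits >= n * H = 287 * 2.55 = 731.85, rounded up to a whole number of bits = 732

732 bits


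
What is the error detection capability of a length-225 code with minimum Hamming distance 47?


Detection capability = d_min - 1 = 47 - 1 = 46

46 errors


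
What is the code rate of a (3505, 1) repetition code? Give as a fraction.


Rate = k/n = 1/3505

1/3505


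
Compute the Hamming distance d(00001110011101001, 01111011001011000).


Count differing positions: . ^ ^ ^ . ^ . ^ . ^ . ^ ^ . . . ^ = 9 differences

9


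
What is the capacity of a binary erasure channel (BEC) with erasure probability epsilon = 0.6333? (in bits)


C = 1 - epsilon = 1 - 0.6333 = 0.3667

0.3667 bits


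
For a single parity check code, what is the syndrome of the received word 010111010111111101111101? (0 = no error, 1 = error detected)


Syndrome = XOR of all bits = 0 XOR 1 XOR 0 XOR 1 XOR 1 XOR 1 XOR 0 XOR 1 XOR 0 XOR 1 XOR 1 XOR 1 XOR 1 XOR 1 XOR 1 XOR 1 XOR 0 XOR 1 XOR 1 XOR 1 XOR 1 XOR 1 XOR 0 XOR 1 = 0

0


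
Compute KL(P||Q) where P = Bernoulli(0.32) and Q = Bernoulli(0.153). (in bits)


KL = p*log2(p/q) + (1-p)*log2((1-p)/(1-q)) = 0.32*log2(0.32/0.153) + 0.68*log2(0.68/0.847) = 0.1252

0.1252 bits


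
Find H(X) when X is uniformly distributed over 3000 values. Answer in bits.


H = log2(n) = log2(3000) = 11.5507

11.5507 bits


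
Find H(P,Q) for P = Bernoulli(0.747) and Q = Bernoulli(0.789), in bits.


H(P,Q) = -p*log2(q) - (1-p)*log2(1-q). -0.747*log2(0.789) = 0.255401; -0.253*log2(0.211) = 0.567905. H(P,Q) = 0.255401 + 0.567905 = 0.8233

0.8233 bits


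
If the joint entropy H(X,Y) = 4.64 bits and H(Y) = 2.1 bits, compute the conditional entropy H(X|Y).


H(X|Y) = H(X,Y) - H(Y) = 4.64 - 2.1 = 2.54

2.54 bits


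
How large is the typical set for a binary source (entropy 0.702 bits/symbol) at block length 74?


log2|A_typical| = nH = 74 * 0.702 = 51.948, so |A_typical| ~ 2^51.948 = 4.344e+15

4.344e+15


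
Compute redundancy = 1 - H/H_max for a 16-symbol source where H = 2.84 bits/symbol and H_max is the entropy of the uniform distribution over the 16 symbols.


H_max = log2(K) = log2(16) = 4.0 bits/symbol. Redundancy = 1 - H/H_max = 1 - 2.84/4.0 = 1 - 0.71 = 0.29

0.29


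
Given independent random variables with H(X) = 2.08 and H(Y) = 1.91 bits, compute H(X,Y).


For independent variables, H(X,Y) = H(X) + H(Y) = 2.08 + 1.91 = 3.99

3.99 bits


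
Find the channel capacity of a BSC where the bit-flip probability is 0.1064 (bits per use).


H(p) = -p*log2(p) - (1-p)*log2(1-p) = -0.1064*log2(0.1064) - 0.8936*log2(0.8936) = 0.343931 + 0.145030 = 0.489. C = 1 - H(p) = 1 - 0.489 = 0.511

0.511 bits


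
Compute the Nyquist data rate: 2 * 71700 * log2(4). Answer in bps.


Rate = 2 * B * log2(M) = 2 * 71700 * 2.0 = 286800.0

286800.0 bps


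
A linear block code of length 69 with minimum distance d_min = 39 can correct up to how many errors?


Correction capability = floor((d-1)/2) = floor((39-1)/2) = 19

19 errors


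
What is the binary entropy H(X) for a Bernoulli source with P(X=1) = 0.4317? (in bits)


H = -p*log2(p) - (1-p)*log2(1-p). -0.4317*log2(0.4317) = 0.523177; -0.5683*log2(0.5683) = 0.463321. H = 0.523177 + 0.463321 = 0.9865

0.9865 bits


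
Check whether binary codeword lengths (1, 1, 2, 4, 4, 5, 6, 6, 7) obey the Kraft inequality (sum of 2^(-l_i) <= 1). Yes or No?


Kraft sum = sum(2^(-l_i)) = 1.4453, need <= 1. Result: violated (a binary prefix-free code with these lengths cannot exist)

No


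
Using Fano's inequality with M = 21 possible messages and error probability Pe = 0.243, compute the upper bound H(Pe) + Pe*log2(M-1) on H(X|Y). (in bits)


H(Pe) = -Pe*log2(Pe) - (1-Pe)*log2(1-Pe) = -0.243*log2(0.243) - 0.757*log2(0.757) = 0.495956 + 0.304038 = 0.8. Pe*log2(M-1) = 0.243*log2(20) = 1.050229. Bound = H(Pe) + Pe*log2(M-1) = 0.495956 + 0.304038 + 1.050229 = 1.8502

1.8502 bits


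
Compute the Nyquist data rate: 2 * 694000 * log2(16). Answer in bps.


Rate = 2 * B * log2(M) = 2 * 694000 * 4.0 = 5552000.0

5552000.0 bps


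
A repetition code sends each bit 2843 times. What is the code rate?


Rate = k/n = 1/2843

1/2843


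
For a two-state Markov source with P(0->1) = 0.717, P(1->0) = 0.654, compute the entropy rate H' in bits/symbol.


Stationary distribution: pi_0 = p10/(p01+p10) = 0.477, pi_1 = 0.523. Entropy rate H' = pi_0*H(p01) + pi_1*H(p10) = 0.477*0.8595 + 0.523*0.9304 = 0.8966

0.8966 bits/symbol


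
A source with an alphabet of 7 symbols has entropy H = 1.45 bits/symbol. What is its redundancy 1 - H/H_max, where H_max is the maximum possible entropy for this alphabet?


H_max = log2(K) = log2(7) = 2.8074 bits/symbol. Redundancy = 1 - H/H_max = 1 - 1.45/2.8074 = 1 - 0.5165 = 0.4835

0.4835


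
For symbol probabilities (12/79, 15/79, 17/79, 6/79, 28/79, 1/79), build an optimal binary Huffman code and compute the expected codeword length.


Huffman construction (repeatedly merge the two least-probable nodes; each merge adds 1 bit to every symbol beneath it): 1/79 + 6/79 = 7/79; 7/79 + 12/79 = 19/79; 15/79 + 17/79 = 32/79; 19/79 + 28/79 = 47/79; 32/79 + 47/79 = 1. Resulting codeword lengths (in the order the probabilities were given): (3, 2, 2, 4, 2, 4). L_avg = sum(p_i * l_i) = 12/79*3 + 15/79*2 + 17/79*2 + 6/79*4 + 28/79*2 + 1/79*4 = 184/79 = 2.3291

2.3291 bits


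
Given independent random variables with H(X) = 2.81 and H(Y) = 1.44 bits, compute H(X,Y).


For independent variables, H(X,Y) = H(X) + H(Y) = 2.81 + 1.44 = 4.25

4.25 bits


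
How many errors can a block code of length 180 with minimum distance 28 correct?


Correction capability = floor((d-1)/2) = floor((28-1)/2) = 13

13 errors


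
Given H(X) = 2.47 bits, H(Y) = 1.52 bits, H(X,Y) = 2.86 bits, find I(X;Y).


I(X;Y) = H(X) + H(Y) - H(X,Y) = 2.47 + 1.52 - 2.86 = 1.13

1.13 bits
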